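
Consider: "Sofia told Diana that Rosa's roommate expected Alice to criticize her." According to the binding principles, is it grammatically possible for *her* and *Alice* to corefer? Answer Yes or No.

*her* is a pronoun; Principle B requires it to be free in its binding domain — the clause headed by 'criticize'.
— Alice: subject of the clause headed by 'criticize'; c-commands the pronoun within its binding domain — blocked (Principle B).

No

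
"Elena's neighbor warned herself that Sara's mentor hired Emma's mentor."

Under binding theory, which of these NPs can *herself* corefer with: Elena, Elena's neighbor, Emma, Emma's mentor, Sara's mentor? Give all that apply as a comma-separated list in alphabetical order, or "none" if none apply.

Elena's neighbor

*herself* is a reflexive; Principle A requires it to be bound within its binding domain — the matrix clause.
— Elena: possessor inside the subject DP of the matrix clause; does not c-command the reflexive — cannot bind it (Principle A).
— Elena's neighbor: subject of the matrix clause; c-commands the reflexive within its binding domain — allowed (Principle A).
— Emma: possessor inside the object DP of the clause headed by 'hired'; does not c-command the reflexive — cannot bind it (Principle A).
— Emma's mentor: object of the clause headed by 'hired'; does not c-command the reflexive — cannot bind it (Principle A).
— Sara's mentor: subject of the clause headed by 'hired'; does not c-command the reflexive — cannot bind it (Principle A).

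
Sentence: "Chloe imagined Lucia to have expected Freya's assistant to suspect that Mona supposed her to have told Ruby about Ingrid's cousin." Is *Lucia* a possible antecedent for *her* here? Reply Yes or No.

*her* is a pronoun; Principle B requires it to be free in its binding domain — the clause headed by 'supposed'.
— Lucia: subject of the clause headed by 'expected'; c-commands the pronoun but lies outside its binding domain — allowed.

Yes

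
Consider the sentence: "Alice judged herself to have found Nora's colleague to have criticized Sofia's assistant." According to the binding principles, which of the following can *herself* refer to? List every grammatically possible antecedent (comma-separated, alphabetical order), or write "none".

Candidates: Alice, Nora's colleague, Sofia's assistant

Alice

*herself* is a reflexive; Principle A requires it to be bound within its binding domain — the matrix clause.
— Alice: subject of the matrix clause; c-commands the reflexive within its binding domain — allowed (Principle A).
— Nora's colleague: subject of the clause headed by 'criticized'; does not c-command the reflexive — cannot bind it (Principle A).
— Sofia's assistant: object of the clause headed by 'criticized'; does not c-command the reflexive — cannot bind it (Principle A).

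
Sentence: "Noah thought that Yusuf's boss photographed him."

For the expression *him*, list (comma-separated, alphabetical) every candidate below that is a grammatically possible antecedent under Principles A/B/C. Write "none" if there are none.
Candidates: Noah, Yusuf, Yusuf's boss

Noah, Yusuf

*him* is a pronoun; Principle B requires it to be free in its binding domain — the clause headed by 'photographed'.
— Noah: subject of the matrix clause; c-commands the pronoun but lies outside its binding domain — allowed.
— Yusuf: possessor inside the subject DP of the clause headed by 'photographed'; does not c-command the pronoun — Principle B does not apply; allowed.
— Yusuf's boss: subject of the clause headed by 'photographed'; c-commands the pronoun within its binding domain — blocked (Principle B).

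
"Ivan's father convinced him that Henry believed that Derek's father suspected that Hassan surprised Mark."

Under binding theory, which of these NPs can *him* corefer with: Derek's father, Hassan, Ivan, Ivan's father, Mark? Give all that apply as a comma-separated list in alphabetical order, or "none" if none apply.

Ivan

*him* is a pronoun; Principle B requires it to be free in its binding domain — the matrix clause.
— Derek's father: subject of the clause headed by 'suspected'; is c-commanded by the pronoun; coreference would bind this R-expression — blocked (Principle C).
— Hassan: subject of the clause headed by 'surprised'; is c-commanded by the pronoun; coreference would bind this R-expression — blocked (Principle C).
— Ivan: possessor inside the subject DP of the matrix clause; does not c-command the pronoun — Principle B does not apply; allowed.
— Ivan's father: subject of the matrix clause; c-commands the pronoun within its binding domain — blocked (Principle B).
— Mark: object of the clause headed by 'surprised'; is c-commanded by the pronoun; coreference would bind this R-expression — blocked (Principle C).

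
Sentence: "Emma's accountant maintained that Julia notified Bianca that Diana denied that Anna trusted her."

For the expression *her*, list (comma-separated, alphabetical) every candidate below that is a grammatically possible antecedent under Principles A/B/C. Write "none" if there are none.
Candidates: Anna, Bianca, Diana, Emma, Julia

Bianca, Diana, Emma, Julia

*her* is a pronoun; Principle B requires it to be free in its binding domain — the clause headed by 'trusted'.
— Anna: subject of the clause headed by 'trusted'; c-commands the pronoun within its binding domain — blocked (Principle B).
— Bianca: object of the clause headed by 'notified'; c-commands the pronoun but lies outside its binding domain — allowed.
— Diana: subject of the clause headed by 'denied'; c-commands the pronoun but lies outside its binding domain — allowed.
— Emma: possessor inside the subject DP of the matrix clause; does not c-command the pronoun — Principle B does not apply; allowed.
— Julia: subject of the clause headed by 'notified'; c-commands the pronoun but lies outside its binding domain — allowed.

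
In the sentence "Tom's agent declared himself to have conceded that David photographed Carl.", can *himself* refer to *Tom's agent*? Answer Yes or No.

Yes

*himself* is a reflexive; Principle A requires it to be bound within its binding domain — the matrix clause.
— Tom's agent: subject of the matrix clause; c-commands the reflexive within its binding domain — allowed (Principle A).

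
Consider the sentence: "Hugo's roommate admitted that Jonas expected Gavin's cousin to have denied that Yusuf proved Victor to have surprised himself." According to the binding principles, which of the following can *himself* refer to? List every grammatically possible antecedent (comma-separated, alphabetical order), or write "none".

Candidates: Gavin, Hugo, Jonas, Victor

*himself* is a reflexive; Principle A requires it to be bound within its binding domain — the clause headed by 'surprised'.
— Gavin: possessor inside the subject DP of the clause headed by 'denied'; does not c-command the reflexive — cannot bind it (Principle A).
— Hugo: possessor inside the subject DP of the matrix clause; does not c-command the reflexive — cannot bind it (Principle A).
— Jonas: subject of the clause headed by 'expected'; c-commands the reflexive but lies outside its binding domain — cannot bind it (Principle A).
— Victor: subject of the clause headed by 'surprised'; c-commands the reflexive within its binding domain — allowed (Principle A).

Victor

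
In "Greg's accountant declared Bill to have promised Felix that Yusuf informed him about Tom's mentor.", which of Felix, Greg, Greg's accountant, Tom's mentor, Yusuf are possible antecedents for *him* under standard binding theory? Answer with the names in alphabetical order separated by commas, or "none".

*him* is a pronoun; Principle B requires it to be free in its binding domain — the clause headed by 'informed'.
— Felix: object of the clause headed by 'promised'; c-commands the pronoun but lies outside its binding domain — allowed.
— Greg: possessor inside the subject DP of the matrix clause; does not c-command the pronoun — Principle B does not apply; allowed.
— Greg's accountant: subject of the matrix clause; c-commands the pronoun but lies outside its binding domain — allowed.
— Tom's mentor: second object of the clause headed by 'informed'; is c-commanded by the pronoun; coreference would bind this R-expression — blocked (Principle C).
— Yusuf: subject of the clause headed by 'informed'; c-commands the pronoun within its binding domain — blocked (Principle B).

Felix, Greg, Greg's accountant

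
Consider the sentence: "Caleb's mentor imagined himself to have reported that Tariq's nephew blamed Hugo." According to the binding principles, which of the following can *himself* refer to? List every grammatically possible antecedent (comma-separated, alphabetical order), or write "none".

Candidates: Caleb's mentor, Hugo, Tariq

*himself* is a reflexive; Principle A requires it to be bound within its binding domain — the matrix clause.
— Caleb's mentor: subject of the matrix clause; c-commands the reflexive within its binding domain — allowed (Principle A).
— Hugo: object of the clause headed by 'blamed'; does not c-command the reflexive — cannot bind it (Principle A).
— Tariq: possessor inside the subject DP of the clause headed by 'blamed'; does not c-command the reflexive — cannot bind it (Principle A).

Caleb's mentor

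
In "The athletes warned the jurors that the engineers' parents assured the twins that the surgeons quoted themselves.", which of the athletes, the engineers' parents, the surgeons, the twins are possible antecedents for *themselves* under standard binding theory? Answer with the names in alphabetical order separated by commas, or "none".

the surgeons

*themselves* is a reflexive; Principle A requires it to be bound within its binding domain — the clause headed by 'quoted'.
— the athletes: subject of the matrix clause; c-commands the reflexive but lies outside its binding domain — cannot bind it (Principle A).
— the engineers' parents: subject of the clause headed by 'assured'; c-commands the reflexive but lies outside its binding domain — cannot bind it (Principle A).
— the surgeons: subject of the clause headed by 'quoted'; c-commands the reflexive within its binding domain — allowed (Principle A).
— the twins: object of the clause headed by 'assured'; c-commands the reflexive but lies outside its binding domain — cannot bind it (Principle A).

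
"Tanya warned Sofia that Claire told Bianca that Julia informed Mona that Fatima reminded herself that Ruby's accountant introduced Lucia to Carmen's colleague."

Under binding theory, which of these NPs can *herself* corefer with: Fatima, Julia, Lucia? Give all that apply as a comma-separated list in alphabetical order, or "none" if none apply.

Fatima

*herself* is a reflexive; Principle A requires it to be bound within its binding domain — the clause headed by 'reminded'.
— Fatima: subject of the clause headed by 'reminded'; c-commands the reflexive within its binding domain — allowed (Principle A).
— Julia: subject of the clause headed by 'informed'; c-commands the reflexive but lies outside its binding domain — cannot bind it (Principle A).
— Lucia: object of the clause headed by 'introduced'; does not c-command the reflexive — cannot bind it (Principle A).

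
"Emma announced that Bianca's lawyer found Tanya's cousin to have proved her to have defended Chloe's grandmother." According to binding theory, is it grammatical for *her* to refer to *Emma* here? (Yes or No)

*Emma* is an R-expression; Principle C requires it to be free (not bound by any c-commanding expression).
— her: subject of the clause headed by 'defended'; the pronoun does not c-command the R-expression — coreference allowed.

Yes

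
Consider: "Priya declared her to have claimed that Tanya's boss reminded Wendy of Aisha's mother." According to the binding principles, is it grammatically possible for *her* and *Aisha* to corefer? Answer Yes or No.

No

*her* is a pronoun; Principle B requires it to be free in its binding domain — the matrix clause.
— Aisha: possessor inside the second object DP of the clause headed by 'reminded'; is c-commanded by the pronoun; coreference would bind this R-expression — blocked (Principle C).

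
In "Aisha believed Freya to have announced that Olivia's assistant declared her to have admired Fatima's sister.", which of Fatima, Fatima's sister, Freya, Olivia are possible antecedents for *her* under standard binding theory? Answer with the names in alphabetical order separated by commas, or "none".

Freya, Olivia

*her* is a pronoun; Principle B requires it to be free in its binding domain — the clause headed by 'declared'.
— Fatima: possessor inside the object DP of the clause headed by 'admired'; is c-commanded by the pronoun; coreference would bind this R-expression — blocked (Principle C).
— Fatima's sister: object of the clause headed by 'admired'; is c-commanded by the pronoun; coreference would bind this R-expression — blocked (Principle C).
— Freya: subject of the clause headed by 'announced'; c-commands the pronoun but lies outside its binding domain — allowed.
— Olivia: possessor inside the subject DP of the clause headed by 'declared'; does not c-command the pronoun — Principle B does not apply; allowed.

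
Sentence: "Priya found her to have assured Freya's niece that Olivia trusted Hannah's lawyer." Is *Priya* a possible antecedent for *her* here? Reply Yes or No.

*her* is a pronoun; Principle B requires it to be free in its binding domain — the matrix clause.
— Priya: subject of the matrix clause; c-commands the pronoun within its binding domain — blocked (Principle B).

No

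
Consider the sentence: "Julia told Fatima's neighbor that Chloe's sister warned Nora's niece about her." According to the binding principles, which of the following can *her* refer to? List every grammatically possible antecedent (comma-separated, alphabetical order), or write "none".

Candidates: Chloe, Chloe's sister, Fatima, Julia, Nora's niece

Chloe, Fatima, Julia

*her* is a pronoun; Principle B requires it to be free in its binding domain — the clause headed by 'warned'.
— Chloe: possessor inside the subject DP of the clause headed by 'warned'; does not c-command the pronoun — Principle B does not apply; allowed.
— Chloe's sister: subject of the clause headed by 'warned'; c-commands the pronoun within its binding domain — blocked (Principle B).
— Fatima: possessor inside the object DP of the matrix clause; does not c-command the pronoun — Principle B does not apply; allowed.
— Julia: subject of the matrix clause; c-commands the pronoun but lies outside its binding domain — allowed.
— Nora's niece: object of the clause headed by 'warned'; c-commands the pronoun within its binding domain — blocked (Principle B).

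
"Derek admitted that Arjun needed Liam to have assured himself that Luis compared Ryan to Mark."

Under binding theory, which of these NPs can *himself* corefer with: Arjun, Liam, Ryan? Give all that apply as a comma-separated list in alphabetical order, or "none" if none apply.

Liam

*himself* is a reflexive; Principle A requires it to be bound within its binding domain — the clause headed by 'assured'.
— Arjun: subject of the clause headed by 'needed'; c-commands the reflexive but lies outside its binding domain — cannot bind it (Principle A).
— Liam: subject of the clause headed by 'assured'; c-commands the reflexive within its binding domain — allowed (Principle A).
— Ryan: object of the clause headed by 'compared'; does not c-command the reflexive — cannot bind it (Principle A).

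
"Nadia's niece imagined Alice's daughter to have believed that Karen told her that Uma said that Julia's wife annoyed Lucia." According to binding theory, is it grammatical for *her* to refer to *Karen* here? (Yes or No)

No

*Karen* is an R-expression; Principle C requires it to be free (not bound by any c-commanding expression).
— her: object of the clause headed by 'told'; the R-expression locally c-commands the pronoun — coreference blocked (Principle B on the pronoun).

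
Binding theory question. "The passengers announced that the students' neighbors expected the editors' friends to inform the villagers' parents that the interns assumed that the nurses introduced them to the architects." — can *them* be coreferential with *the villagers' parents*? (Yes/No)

Yes

*them* is a pronoun; Principle B requires it to be free in its binding domain — the clause headed by 'introduced'.
— the villagers' parents: object of the clause headed by 'inform'; c-commands the pronoun but lies outside its binding domain — allowed.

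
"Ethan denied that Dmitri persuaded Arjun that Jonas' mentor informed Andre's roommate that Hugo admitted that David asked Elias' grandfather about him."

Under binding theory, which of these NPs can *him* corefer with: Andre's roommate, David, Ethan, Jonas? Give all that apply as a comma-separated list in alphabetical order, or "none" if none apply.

Andre's roommate, Ethan, Jonas

*him* is a pronoun; Principle B requires it to be free in its binding domain — the clause headed by 'asked'.
— Andre's roommate: object of the clause headed by 'informed'; c-commands the pronoun but lies outside its binding domain — allowed.
— David: subject of the clause headed by 'asked'; c-commands the pronoun within its binding domain — blocked (Principle B).
— Ethan: subject of the matrix clause; c-commands the pronoun but lies outside its binding domain — allowed.
— Jonas: possessor inside the subject DP of the clause headed by 'informed'; does not c-command the pronoun — Principle B does not apply; allowed.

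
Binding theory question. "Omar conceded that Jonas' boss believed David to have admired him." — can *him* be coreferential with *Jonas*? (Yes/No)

*him* is a pronoun; Principle B requires it to be free in its binding domain — the clause headed by 'admired'.
— Jonas: possessor inside the subject DP of the clause headed by 'believed'; does not c-command the pronoun — Principle B does not apply; allowed.

Yes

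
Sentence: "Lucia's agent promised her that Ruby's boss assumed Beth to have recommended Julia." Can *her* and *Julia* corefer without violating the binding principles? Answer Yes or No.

No

*Julia* is an R-expression; Principle C requires it to be free (not bound by any c-commanding expression).
— her: object of the matrix clause; the pronoun c-commands the R-expression — coreference blocked (Principle C).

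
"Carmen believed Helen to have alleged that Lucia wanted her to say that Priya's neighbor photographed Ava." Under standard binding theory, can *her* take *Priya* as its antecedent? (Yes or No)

*her* is a pronoun; Principle B requires it to be free in its binding domain — the clause headed by 'wanted'.
— Priya: possessor inside the subject DP of the clause headed by 'photographed'; is c-commanded by the pronoun; coreference would bind this R-expression — blocked (Principle C).

No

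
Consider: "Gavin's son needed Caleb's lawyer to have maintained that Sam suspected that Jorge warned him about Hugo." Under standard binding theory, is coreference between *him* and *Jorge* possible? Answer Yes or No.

No

*Jorge* is an R-expression; Principle C requires it to be free (not bound by any c-commanding expression).
— him: object of the clause headed by 'warned'; the R-expression locally c-commands the pronoun — coreference blocked (Principle B on the pronoun).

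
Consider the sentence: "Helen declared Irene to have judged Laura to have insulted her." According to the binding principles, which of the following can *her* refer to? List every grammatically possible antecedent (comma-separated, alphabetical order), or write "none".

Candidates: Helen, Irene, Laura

Helen, Irene

*her* is a pronoun; Principle B requires it to be free in its binding domain — the clause headed by 'insulted'.
— Helen: subject of the matrix clause; c-commands the pronoun but lies outside its binding domain — allowed.
— Irene: subject of the clause headed by 'judged'; c-commands the pronoun but lies outside its binding domain — allowed.
— Laura: subject of the clause headed by 'insulted'; c-commands the pronoun within its binding domain — blocked (Principle B).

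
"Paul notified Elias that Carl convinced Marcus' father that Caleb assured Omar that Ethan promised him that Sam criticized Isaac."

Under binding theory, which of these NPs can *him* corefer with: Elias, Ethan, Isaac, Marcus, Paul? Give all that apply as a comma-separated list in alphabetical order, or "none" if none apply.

Elias, Marcus, Paul

*him* is a pronoun; Principle B requires it to be free in its binding domain — the clause headed by 'promised'.
— Elias: object of the matrix clause; c-commands the pronoun but lies outside its binding domain — allowed.
— Ethan: subject of the clause headed by 'promised'; c-commands the pronoun within its binding domain — blocked (Principle B).
— Isaac: object of the clause headed by 'criticized'; is c-commanded by the pronoun; coreference would bind this R-expression — blocked (Principle C).
— Marcus: possessor inside the object DP of the clause headed by 'convinced'; does not c-command the pronoun — Principle B does not apply; allowed.
— Paul: subject of the matrix clause; c-commands the pronoun but lies outside its binding domain — allowed.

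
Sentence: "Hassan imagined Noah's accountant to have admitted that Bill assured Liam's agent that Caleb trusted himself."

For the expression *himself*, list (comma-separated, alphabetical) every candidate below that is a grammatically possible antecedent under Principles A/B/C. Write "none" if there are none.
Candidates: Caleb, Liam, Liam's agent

*himself* is a reflexive; Principle A requires it to be bound within its binding domain — the clause headed by 'trusted'.
— Caleb: subject of the clause headed by 'trusted'; c-commands the reflexive within its binding domain — allowed (Principle A).
— Liam: possessor inside the object DP of the clause headed by 'assured'; does not c-command the reflexive — cannot bind it (Principle A).
— Liam's agent: object of the clause headed by 'assured'; c-commands the reflexive but lies outside its binding domain — cannot bind it (Principle A).

Caleb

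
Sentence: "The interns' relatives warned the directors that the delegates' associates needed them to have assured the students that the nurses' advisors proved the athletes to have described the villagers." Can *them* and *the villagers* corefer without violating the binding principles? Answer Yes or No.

No

*the villagers* is an R-expression; Principle C requires it to be free (not bound by any c-commanding expression).
— them: subject of the clause headed by 'assured'; the pronoun c-commands the R-expression — coreference blocked (Principle C).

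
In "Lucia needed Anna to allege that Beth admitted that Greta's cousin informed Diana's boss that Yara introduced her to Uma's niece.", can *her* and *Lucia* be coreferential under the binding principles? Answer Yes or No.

Yes

*Lucia* is an R-expression; Principle C requires it to be free (not bound by any c-commanding expression).
— her: object of the clause headed by 'introduced'; the pronoun does not c-command the R-expression — coreference allowed.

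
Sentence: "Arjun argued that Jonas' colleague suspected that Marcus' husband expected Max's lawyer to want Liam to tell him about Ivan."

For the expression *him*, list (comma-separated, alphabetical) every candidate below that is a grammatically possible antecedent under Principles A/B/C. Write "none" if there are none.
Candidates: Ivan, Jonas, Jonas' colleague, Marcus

Jonas, Jonas' colleague, Marcus

*him* is a pronoun; Principle B requires it to be free in its binding domain — the clause headed by 'tell'.
— Ivan: second object of the clause headed by 'tell'; is c-commanded by the pronoun; coreference would bind this R-expression — blocked (Principle C).
— Jonas: possessor inside the subject DP of the clause headed by 'suspected'; does not c-command the pronoun — Principle B does not apply; allowed.
— Jonas' colleague: subject of the clause headed by 'suspected'; c-commands the pronoun but lies outside its binding domain — allowed.
— Marcus: possessor inside the subject DP of the clause headed by 'expected'; does not c-command the pronoun — Principle B does not apply; allowed.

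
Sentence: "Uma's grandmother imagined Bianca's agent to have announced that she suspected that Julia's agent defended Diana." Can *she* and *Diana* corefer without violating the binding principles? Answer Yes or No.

No

*Diana* is an R-expression; Principle C requires it to be free (not bound by any c-commanding expression).
— she: subject of the clause headed by 'suspected'; the pronoun c-commands the R-expression — coreference blocked (Principle C).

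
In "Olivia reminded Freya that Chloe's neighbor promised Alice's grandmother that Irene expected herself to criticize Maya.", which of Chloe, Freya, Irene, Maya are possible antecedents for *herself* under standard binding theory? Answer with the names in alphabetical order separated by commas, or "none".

Irene

*herself* is a reflexive; Principle A requires it to be bound within its binding domain — the clause headed by 'expected'.
— Chloe: possessor inside the subject DP of the clause headed by 'promised'; does not c-command the reflexive — cannot bind it (Principle A).
— Freya: object of the matrix clause; c-commands the reflexive but lies outside its binding domain — cannot bind it (Principle A).
— Irene: subject of the clause headed by 'expected'; c-commands the reflexive within its binding domain — allowed (Principle A).
— Maya: object of the clause headed by 'criticize'; does not c-command the reflexive — cannot bind it (Principle A).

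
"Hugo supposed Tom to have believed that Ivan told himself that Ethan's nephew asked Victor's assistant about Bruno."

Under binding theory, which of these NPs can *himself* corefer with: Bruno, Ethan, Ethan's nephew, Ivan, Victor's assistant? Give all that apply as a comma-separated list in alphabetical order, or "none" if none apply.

*himself* is a reflexive; Principle A requires it to be bound within its binding domain — the clause headed by 'told'.
— Bruno: second object of the clause headed by 'asked'; does not c-command the reflexive — cannot bind it (Principle A).
— Ethan: possessor inside the subject DP of the clause headed by 'asked'; does not c-command the reflexive — cannot bind it (Principle A).
— Ethan's nephew: subject of the clause headed by 'asked'; does not c-command the reflexive — cannot bind it (Principle A).
— Ivan: subject of the clause headed by 'told'; c-commands the reflexive within its binding domain — allowed (Principle A).
— Victor's assistant: object of the clause headed by 'asked'; does not c-command the reflexive — cannot bind it (Principle A).

Ivan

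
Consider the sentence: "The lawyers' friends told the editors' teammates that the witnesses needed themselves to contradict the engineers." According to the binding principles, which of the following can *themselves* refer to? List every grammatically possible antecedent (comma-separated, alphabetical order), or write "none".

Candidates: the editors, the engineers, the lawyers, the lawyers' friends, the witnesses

*themselves* is a reflexive; Principle A requires it to be bound within its binding domain — the clause headed by 'needed'.
— the editors: possessor inside the object DP of the matrix clause; does not c-command the reflexive — cannot bind it (Principle A).
— the engineers: object of the clause headed by 'contradict'; does not c-command the reflexive — cannot bind it (Principle A).
— the lawyers: possessor inside the subject DP of the matrix clause; does not c-command the reflexive — cannot bind it (Principle A).
— the lawyers' friends: subject of the matrix clause; c-commands the reflexive but lies outside its binding domain — cannot bind it (Principle A).
— the witnesses: subject of the clause headed by 'needed'; c-commands the reflexive within its binding domain — allowed (Principle A).

the witnesses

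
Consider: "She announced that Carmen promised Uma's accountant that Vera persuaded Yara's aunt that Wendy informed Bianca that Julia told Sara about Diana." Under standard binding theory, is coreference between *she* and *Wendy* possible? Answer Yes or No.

No

*Wendy* is an R-expression; Principle C requires it to be free (not bound by any c-commanding expression).
— she: subject of the matrix clause; the pronoun c-commands the R-expression — coreference blocked (Principle C).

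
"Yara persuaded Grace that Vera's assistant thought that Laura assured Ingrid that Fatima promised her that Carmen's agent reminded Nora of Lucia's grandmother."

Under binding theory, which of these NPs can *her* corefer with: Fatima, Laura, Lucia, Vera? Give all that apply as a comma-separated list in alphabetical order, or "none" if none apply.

*her* is a pronoun; Principle B requires it to be free in its binding domain — the clause headed by 'promised'.
— Fatima: subject of the clause headed by 'promised'; c-commands the pronoun within its binding domain — blocked (Principle B).
— Laura: subject of the clause headed by 'assured'; c-commands the pronoun but lies outside its binding domain — allowed.
— Lucia: possessor inside the second object DP of the clause headed by 'reminded'; is c-commanded by the pronoun; coreference would bind this R-expression — blocked (Principle C).
— Vera: possessor inside the subject DP of the clause headed by 'thought'; does not c-command the pronoun — Principle B does not apply; allowed.

Laura, Vera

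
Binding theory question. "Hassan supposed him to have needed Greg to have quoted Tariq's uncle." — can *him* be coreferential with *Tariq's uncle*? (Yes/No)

No

*him* is a pronoun; Principle B requires it to be free in its binding domain — the matrix clause.
— Tariq's uncle: object of the clause headed by 'quoted'; is c-commanded by the pronoun; coreference would bind this R-expression — blocked (Principle C).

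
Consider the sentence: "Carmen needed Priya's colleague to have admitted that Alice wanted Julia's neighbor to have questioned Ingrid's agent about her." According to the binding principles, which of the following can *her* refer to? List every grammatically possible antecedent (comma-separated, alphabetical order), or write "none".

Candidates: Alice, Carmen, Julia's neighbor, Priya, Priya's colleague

Alice, Carmen, Priya, Priya's colleague

*her* is a pronoun; Principle B requires it to be free in its binding domain — the clause headed by 'questioned'.
— Alice: subject of the clause headed by 'wanted'; c-commands the pronoun but lies outside its binding domain — allowed.
— Carmen: subject of the matrix clause; c-commands the pronoun but lies outside its binding domain — allowed.
— Julia's neighbor: subject of the clause headed by 'questioned'; c-commands the pronoun within its binding domain — blocked (Principle B).
— Priya: possessor inside the subject DP of the clause headed by 'admitted'; does not c-command the pronoun — Principle B does not apply; allowed.
— Priya's colleague: subject of the clause headed by 'admitted'; c-commands the pronoun but lies outside its binding domain — allowed.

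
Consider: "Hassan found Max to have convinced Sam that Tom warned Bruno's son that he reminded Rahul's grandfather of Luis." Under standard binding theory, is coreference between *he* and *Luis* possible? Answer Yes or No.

No

*Luis* is an R-expression; Principle C requires it to be free (not bound by any c-commanding expression).
— he: subject of the clause headed by 'reminded'; the pronoun c-commands the R-expression — coreference blocked (Principle C).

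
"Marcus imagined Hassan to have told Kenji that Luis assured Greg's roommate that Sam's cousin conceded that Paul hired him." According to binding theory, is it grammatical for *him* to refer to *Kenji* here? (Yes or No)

Yes

*Kenji* is an R-expression; Principle C requires it to be free (not bound by any c-commanding expression).
— him: object of the clause headed by 'hired'; the pronoun does not c-command the R-expression — coreference allowed.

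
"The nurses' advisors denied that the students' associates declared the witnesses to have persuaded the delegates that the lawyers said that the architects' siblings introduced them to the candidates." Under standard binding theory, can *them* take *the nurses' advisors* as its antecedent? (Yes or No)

Yes

*them* is a pronoun; Principle B requires it to be free in its binding domain — the clause headed by 'introduced'.
— the nurses' advisors: subject of the matrix clause; c-commands the pronoun but lies outside its binding domain — allowed.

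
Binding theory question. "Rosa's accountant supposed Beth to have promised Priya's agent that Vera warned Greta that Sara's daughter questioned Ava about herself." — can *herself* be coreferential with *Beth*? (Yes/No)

No

*herself* is a reflexive; Principle A requires it to be bound within its binding domain — the clause headed by 'questioned'.
— Beth: subject of the clause headed by 'promised'; c-commands the reflexive but lies outside its binding domain — cannot bind it (Principle A).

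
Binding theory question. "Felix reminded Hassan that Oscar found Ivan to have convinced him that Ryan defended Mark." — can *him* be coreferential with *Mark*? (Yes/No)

No

*him* is a pronoun; Principle B requires it to be free in its binding domain — the clause headed by 'convinced'.
— Mark: object of the clause headed by 'defended'; is c-commanded by the pronoun; coreference would bind this R-expression — blocked (Principle C).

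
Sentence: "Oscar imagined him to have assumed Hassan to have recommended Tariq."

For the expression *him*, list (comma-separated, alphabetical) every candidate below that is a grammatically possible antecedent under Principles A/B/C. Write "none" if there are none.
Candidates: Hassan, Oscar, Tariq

none

*him* is a pronoun; Principle B requires it to be free in its binding domain — the matrix clause.
— Hassan: subject of the clause headed by 'recommended'; is c-commanded by the pronoun; coreference would bind this R-expression — blocked (Principle C).
— Oscar: subject of the matrix clause; c-commands the pronoun within its binding domain — blocked (Principle B).
— Tariq: object of the clause headed by 'recommended'; is c-commanded by the pronoun; coreference would bind this R-expression — blocked (Principle C).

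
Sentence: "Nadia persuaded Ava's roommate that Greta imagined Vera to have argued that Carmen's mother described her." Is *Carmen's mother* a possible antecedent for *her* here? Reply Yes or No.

*her* is a pronoun; Principle B requires it to be free in its binding domain — the clause headed by 'described'.
— Carmen's mother: subject of the clause headed by 'described'; c-commands the pronoun within its binding domain — blocked (Principle B).

No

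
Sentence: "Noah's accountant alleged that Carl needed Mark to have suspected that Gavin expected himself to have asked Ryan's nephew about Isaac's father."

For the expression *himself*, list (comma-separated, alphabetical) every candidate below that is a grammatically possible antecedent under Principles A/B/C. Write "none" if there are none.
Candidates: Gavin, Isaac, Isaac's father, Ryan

Gavin

*himself* is a reflexive; Principle A requires it to be bound within its binding domain — the clause headed by 'expected'.
— Gavin: subject of the clause headed by 'expected'; c-commands the reflexive within its binding domain — allowed (Principle A).
— Isaac: possessor inside the second object DP of the clause headed by 'asked'; does not c-command the reflexive — cannot bind it (Principle A).
— Isaac's father: second object of the clause headed by 'asked'; does not c-command the reflexive — cannot bind it (Principle A).
— Ryan: possessor inside the object DP of the clause headed by 'asked'; does not c-command the reflexive — cannot bind it (Principle A).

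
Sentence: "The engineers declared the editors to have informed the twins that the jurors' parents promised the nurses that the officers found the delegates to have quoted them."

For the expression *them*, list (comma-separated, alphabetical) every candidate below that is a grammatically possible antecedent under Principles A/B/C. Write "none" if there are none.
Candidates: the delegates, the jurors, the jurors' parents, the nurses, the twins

*them* is a pronoun; Principle B requires it to be free in its binding domain — the clause headed by 'quoted'.
— the delegates: subject of the clause headed by 'quoted'; c-commands the pronoun within its binding domain — blocked (Principle B).
— the jurors: possessor inside the subject DP of the clause headed by 'promised'; does not c-command the pronoun — Principle B does not apply; allowed.
— the jurors' parents: subject of the clause headed by 'promised'; c-commands the pronoun but lies outside its binding domain — allowed.
— the nurses: object of the clause headed by 'promised'; c-commands the pronoun but lies outside its binding domain — allowed.
— the twins: object of the clause headed by 'informed'; c-commands the pronoun but lies outside its binding domain — allowed.

the jurors, the jurors' parents, the nurses, the twins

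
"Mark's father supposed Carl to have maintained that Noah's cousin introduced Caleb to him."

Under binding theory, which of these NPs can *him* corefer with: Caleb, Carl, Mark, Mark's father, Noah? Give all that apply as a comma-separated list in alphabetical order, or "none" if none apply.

Carl, Mark, Mark's father, Noah

*him* is a pronoun; Principle B requires it to be free in its binding domain — the clause headed by 'introduced'.
— Caleb: object of the clause headed by 'introduced'; c-commands the pronoun within its binding domain — blocked (Principle B).
— Carl: subject of the clause headed by 'maintained'; c-commands the pronoun but lies outside its binding domain — allowed.
— Mark: possessor inside the subject DP of the matrix clause; does not c-command the pronoun — Principle B does not apply; allowed.
— Mark's father: subject of the matrix clause; c-commands the pronoun but lies outside its binding domain — allowed.
— Noah: possessor inside the subject DP of the clause headed by 'introduced'; does not c-command the pronoun — Principle B does not apply; allowed.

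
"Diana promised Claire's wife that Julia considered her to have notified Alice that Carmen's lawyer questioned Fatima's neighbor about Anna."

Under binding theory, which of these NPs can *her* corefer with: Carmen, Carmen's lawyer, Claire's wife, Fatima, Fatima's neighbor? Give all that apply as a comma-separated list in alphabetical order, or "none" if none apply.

Claire's wife

*her* is a pronoun; Principle B requires it to be free in its binding domain — the clause headed by 'considered'.
— Carmen: possessor inside the subject DP of the clause headed by 'questioned'; is c-commanded by the pronoun; coreference would bind this R-expression — blocked (Principle C).
— Carmen's lawyer: subject of the clause headed by 'questioned'; is c-commanded by the pronoun; coreference would bind this R-expression — blocked (Principle C).
— Claire's wife: object of the matrix clause; c-commands the pronoun but lies outside its binding domain — allowed.
— Fatima: possessor inside the object DP of the clause headed by 'questioned'; is c-commanded by the pronoun; coreference would bind this R-expression — blocked (Principle C).
— Fatima's neighbor: object of the clause headed by 'questioned'; is c-commanded by the pronoun; coreference would bind this R-expression — blocked (Principle C).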